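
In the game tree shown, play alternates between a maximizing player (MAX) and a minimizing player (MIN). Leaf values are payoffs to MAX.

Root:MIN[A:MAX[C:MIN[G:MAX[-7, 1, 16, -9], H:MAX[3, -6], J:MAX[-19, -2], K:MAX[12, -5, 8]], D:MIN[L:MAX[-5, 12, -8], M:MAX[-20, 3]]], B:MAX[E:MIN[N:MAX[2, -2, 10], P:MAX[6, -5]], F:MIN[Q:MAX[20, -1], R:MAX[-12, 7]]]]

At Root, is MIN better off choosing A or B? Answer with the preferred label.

G (MAX): max(-7, 1, 16, -9) = 16
H (MAX): max(3, -6) = 3
J (MAX): max(-19, -2) = -2
K (MAX): max(12, -5, 8) = 12
C (MIN): min(16, 3, -2, 12) = -2
L (MAX): max(-5, 12, -8) = 12
M (MAX): max(-20, 3) = 3
D (MIN): min(12, 3) = 3
A (MAX): max(-2, 3) = 3
N (MAX): max(2, -2, 10) = 10
P (MAX): max(6, -5) = 6
E (MIN): min(10, 6) = 6
Q (MAX): max(20, -1) = 20
R (MAX): max(-12, 7) = 7
F (MIN): min(20, 7) = 7
B (MAX): max(6, 7) = 7
MIN prefers the lower value; A=3, B=7. A is better since 3 < 7.

A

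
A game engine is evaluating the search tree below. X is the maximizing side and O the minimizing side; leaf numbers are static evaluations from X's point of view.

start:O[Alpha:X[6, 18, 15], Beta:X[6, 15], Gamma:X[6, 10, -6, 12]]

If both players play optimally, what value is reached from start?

12

Alpha (X): max(6, 18, 15) = 18
Beta (X): max(6, 15) = 15
Gamma (X): max(6, 10, -6, 12) = 12
start (O): min(18, 15, 12) = 12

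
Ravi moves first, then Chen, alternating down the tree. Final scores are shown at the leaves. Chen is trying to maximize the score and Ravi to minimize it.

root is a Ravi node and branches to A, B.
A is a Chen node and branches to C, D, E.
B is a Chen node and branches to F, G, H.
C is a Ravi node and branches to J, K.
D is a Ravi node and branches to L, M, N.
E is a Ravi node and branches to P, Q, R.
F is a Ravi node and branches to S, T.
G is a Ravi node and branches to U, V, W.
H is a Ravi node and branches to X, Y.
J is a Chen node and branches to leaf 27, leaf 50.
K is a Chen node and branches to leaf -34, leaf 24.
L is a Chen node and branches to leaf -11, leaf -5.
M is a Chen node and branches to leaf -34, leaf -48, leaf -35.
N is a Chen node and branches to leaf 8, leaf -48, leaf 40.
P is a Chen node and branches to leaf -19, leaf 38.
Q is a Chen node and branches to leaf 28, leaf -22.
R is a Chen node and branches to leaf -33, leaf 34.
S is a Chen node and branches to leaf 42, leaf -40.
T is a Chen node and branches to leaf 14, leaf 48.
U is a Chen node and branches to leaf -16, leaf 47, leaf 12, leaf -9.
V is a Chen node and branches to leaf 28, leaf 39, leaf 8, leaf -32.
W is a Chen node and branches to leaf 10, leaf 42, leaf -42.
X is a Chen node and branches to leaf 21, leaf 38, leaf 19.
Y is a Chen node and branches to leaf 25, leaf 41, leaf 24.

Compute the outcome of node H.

X (Chen): max(21, 38, 19) = 38
Y (Chen): max(25, 41, 24) = 41
H (Ravi): min(38, 41) = 38

38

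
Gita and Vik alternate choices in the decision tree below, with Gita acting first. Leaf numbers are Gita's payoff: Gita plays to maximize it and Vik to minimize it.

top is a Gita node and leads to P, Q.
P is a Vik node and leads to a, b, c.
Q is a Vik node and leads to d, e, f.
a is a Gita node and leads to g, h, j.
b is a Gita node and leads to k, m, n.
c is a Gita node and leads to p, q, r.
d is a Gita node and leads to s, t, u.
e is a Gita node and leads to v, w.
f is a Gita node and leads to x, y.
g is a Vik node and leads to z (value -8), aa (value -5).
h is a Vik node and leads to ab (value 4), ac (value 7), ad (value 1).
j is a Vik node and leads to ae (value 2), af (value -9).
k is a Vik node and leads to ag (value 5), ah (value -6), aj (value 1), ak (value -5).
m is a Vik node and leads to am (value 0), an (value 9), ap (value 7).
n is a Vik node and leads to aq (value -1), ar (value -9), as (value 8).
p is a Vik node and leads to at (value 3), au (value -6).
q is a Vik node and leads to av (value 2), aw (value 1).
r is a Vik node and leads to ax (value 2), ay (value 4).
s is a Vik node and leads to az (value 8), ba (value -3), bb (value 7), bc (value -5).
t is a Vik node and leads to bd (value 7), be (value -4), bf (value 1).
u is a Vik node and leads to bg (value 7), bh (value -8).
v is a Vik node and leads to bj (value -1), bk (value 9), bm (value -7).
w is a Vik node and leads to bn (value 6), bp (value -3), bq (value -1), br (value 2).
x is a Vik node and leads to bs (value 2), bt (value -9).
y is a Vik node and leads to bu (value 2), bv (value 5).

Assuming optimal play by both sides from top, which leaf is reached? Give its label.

g (Vik): min(-8, -5) = -8
h (Vik): min(4, 7, 1) = 1
j (Vik): min(2, -9) = -9
a (Gita): max(-8, 1, -9) = 1
k (Vik): min(5, -6, 1, -5) = -6
m (Vik): min(0, 9, 7) = 0
n (Vik): min(-1, -9, 8) = -9
b (Gita): max(-6, 0, -9) = 0
p (Vik): min(3, -6) = -6
q (Vik): min(2, 1) = 1
r (Vik): min(2, 4) = 2
c (Gita): max(-6, 1, 2) = 2
P (Vik): min(1, 0, 2) = 0
s (Vik): min(8, -3, 7, -5) = -5
t (Vik): min(7, -4, 1) = -4
u (Vik): min(7, -8) = -8
d (Gita): max(-5, -4, -8) = -4
v (Vik): min(-1, 9, -7) = -7
w (Vik): min(6, -3, -1, 2) = -3
e (Gita): max(-7, -3) = -3
x (Vik): min(2, -9) = -9
y (Vik): min(2, 5) = 2
f (Gita): max(-9, 2) = 2
Q (Vik): min(-4, -3, 2) = -4
top (Gita): max(0, -4) = 0
At top, Gita picks P (highest: 0).
At P, Vik picks b (lowest: 0).
At b, Gita picks m (highest: 0).
At m, Vik picks am (lowest: 0).
Terminal value 0.

am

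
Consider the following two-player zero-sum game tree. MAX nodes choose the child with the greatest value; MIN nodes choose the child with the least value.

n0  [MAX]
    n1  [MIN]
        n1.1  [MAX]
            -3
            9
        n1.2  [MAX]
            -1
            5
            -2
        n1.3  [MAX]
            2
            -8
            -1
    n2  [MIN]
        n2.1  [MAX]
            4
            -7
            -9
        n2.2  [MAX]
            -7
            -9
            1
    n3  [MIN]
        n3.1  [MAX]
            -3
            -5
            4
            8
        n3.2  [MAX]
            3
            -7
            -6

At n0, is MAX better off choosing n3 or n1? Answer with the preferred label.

n3

n3.1 (MAX): max(-3, -5, 4, 8) = 8
n3.2 (MAX): max(3, -7, -6) = 3
n3 (MIN): min(8, 3) = 3
n1.1 (MAX): max(-3, 9) = 9
n1.2 (MAX): max(-1, 5, -2) = 5
n1.3 (MAX): max(2, -8, -1) = 2
n1 (MIN): min(9, 5, 2) = 2
MAX prefers the higher value; n3=3, n1=2. n3 is better since 3 > 2.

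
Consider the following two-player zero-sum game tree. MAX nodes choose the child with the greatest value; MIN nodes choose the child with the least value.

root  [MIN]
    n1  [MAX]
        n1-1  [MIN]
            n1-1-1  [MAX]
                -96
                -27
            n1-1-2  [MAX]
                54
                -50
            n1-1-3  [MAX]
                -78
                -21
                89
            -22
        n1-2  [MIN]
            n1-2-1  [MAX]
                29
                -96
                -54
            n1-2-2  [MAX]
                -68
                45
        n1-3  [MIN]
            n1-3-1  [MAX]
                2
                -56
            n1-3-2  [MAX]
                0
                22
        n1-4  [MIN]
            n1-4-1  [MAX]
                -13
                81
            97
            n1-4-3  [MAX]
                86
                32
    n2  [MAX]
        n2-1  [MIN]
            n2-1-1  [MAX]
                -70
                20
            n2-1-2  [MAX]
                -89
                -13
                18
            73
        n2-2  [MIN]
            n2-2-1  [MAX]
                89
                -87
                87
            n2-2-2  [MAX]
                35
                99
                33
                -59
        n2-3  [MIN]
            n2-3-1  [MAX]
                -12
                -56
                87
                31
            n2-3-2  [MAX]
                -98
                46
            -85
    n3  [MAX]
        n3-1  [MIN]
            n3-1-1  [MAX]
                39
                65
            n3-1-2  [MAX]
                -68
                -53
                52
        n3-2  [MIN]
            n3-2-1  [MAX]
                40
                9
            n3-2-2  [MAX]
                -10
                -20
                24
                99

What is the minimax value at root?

n1-1-1 (MAX): max(-96, -27) = -27
n1-1-2 (MAX): max(54, -50) = 54
n1-1-3 (MAX): max(-78, -21, 89) = 89
n1-1 (MIN): min(-27, 54, 89, -22) = -27
n1-2-1 (MAX): max(29, -96, -54) = 29
n1-2-2 (MAX): max(-68, 45) = 45
n1-2 (MIN): min(29, 45) = 29
n1-3-1 (MAX): max(2, -56) = 2
n1-3-2 (MAX): max(0, 22) = 22
n1-3 (MIN): min(2, 22) = 2
n1-4-1 (MAX): max(-13, 81) = 81
n1-4-3 (MAX): max(86, 32) = 86
n1-4 (MIN): min(81, 97, 86) = 81
n1 (MAX): max(-27, 29, 2, 81) = 81
n2-1-1 (MAX): max(-70, 20) = 20
n2-1-2 (MAX): max(-89, -13, 18) = 18
n2-1 (MIN): min(20, 18, 73) = 18
n2-2-1 (MAX): max(89, -87, 87) = 89
n2-2-2 (MAX): max(35, 99, 33, -59) = 99
n2-2 (MIN): min(89, 99) = 89
n2-3-1 (MAX): max(-12, -56, 87, 31) = 87
n2-3-2 (MAX): max(-98, 46) = 46
n2-3 (MIN): min(87, 46, -85) = -85
n2 (MAX): max(18, 89, -85) = 89
n3-1-1 (MAX): max(39, 65) = 65
n3-1-2 (MAX): max(-68, -53, 52) = 52
n3-1 (MIN): min(65, 52) = 52
n3-2-1 (MAX): max(40, 9) = 40
n3-2-2 (MAX): max(-10, -20, 24, 99) = 99
n3-2 (MIN): min(40, 99) = 40
n3 (MAX): max(52, 40) = 52
root (MIN): min(81, 89, 52) = 52

52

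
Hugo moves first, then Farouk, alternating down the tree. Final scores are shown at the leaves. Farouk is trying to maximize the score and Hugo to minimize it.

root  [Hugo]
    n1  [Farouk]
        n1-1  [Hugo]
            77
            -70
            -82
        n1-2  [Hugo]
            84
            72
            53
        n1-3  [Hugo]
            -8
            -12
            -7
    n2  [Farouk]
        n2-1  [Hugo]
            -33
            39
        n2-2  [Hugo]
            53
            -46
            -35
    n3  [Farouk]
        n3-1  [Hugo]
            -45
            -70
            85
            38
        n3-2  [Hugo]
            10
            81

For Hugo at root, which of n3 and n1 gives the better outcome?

n3-1 (Hugo): min(-45, -70, 85, 38) = -70
n3-2 (Hugo): min(10, 81) = 10
n3 (Farouk): max(-70, 10) = 10
n1-1 (Hugo): min(77, -70, -82) = -82
n1-2 (Hugo): min(84, 72, 53) = 53
n1-3 (Hugo): min(-8, -12, -7) = -12
n1 (Farouk): max(-82, 53, -12) = 53
Hugo prefers the lower value; n3=10, n1=53. n3 is better since 10 < 53.

n3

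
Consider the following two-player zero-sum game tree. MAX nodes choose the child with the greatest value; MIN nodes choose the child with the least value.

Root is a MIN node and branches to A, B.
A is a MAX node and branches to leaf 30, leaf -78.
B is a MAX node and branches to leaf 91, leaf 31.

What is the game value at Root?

30

A (MAX): max(30, -78) = 30
B (MAX): max(91, 31) = 91
Root (MIN): min(30, 91) = 30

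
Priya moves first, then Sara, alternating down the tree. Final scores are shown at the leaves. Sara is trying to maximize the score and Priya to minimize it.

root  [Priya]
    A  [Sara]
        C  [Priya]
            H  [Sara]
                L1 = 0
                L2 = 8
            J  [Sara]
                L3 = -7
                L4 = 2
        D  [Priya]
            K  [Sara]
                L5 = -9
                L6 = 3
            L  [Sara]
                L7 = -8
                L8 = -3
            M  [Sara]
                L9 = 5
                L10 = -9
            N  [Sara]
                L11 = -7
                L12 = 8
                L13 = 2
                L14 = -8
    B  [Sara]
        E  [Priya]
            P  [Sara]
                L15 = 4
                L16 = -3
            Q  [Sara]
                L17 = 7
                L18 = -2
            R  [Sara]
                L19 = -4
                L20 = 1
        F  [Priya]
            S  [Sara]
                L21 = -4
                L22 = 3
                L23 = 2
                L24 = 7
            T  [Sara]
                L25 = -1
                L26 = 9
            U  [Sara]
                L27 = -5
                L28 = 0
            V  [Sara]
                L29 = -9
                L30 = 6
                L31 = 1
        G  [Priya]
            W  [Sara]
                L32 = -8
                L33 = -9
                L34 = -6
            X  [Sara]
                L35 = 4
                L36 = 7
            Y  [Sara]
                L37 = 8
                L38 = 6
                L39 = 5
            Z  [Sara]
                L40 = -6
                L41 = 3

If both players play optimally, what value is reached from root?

H (Sara): max(0, 8) = 8
J (Sara): max(-7, 2) = 2
C (Priya): min(8, 2) = 2
K (Sara): max(-9, 3) = 3
L (Sara): max(-8, -3) = -3
M (Sara): max(5, -9) = 5
N (Sara): max(-7, 8, 2, -8) = 8
D (Priya): min(3, -3, 5, 8) = -3
A (Sara): max(2, -3) = 2
P (Sara): max(4, -3) = 4
Q (Sara): max(7, -2) = 7
R (Sara): max(-4, 1) = 1
E (Priya): min(4, 7, 1) = 1
S (Sara): max(-4, 3, 2, 7) = 7
T (Sara): max(-1, 9) = 9
U (Sara): max(-5, 0) = 0
V (Sara): max(-9, 6, 1) = 6
F (Priya): min(7, 9, 0, 6) = 0
W (Sara): max(-8, -9, -6) = -6
X (Sara): max(4, 7) = 7
Y (Sara): max(8, 6, 5) = 8
Z (Sara): max(-6, 3) = 3
G (Priya): min(-6, 7, 8, 3) = -6
B (Sara): max(1, 0, -6) = 1
root (Priya): min(2, 1) = 1

1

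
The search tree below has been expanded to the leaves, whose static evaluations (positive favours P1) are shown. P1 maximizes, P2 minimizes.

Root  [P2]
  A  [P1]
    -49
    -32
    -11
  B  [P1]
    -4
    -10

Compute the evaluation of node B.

-4

B (P1): max(-4, -10) = -4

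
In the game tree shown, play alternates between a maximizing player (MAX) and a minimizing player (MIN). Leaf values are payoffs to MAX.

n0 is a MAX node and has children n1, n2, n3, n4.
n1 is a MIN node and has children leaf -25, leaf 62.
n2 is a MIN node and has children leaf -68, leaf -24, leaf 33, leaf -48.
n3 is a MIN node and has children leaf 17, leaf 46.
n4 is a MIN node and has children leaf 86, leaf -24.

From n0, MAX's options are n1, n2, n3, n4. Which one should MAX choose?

n3

n1 (MIN): min(-25, 62) = -25
n2 (MIN): min(-68, -24, 33, -48) = -68
n3 (MIN): min(17, 46) = 17
n4 (MIN): min(86, -24) = -24
n0 (MAX): max(-25, -68, 17, -24) = 17
MAX at n0 wants the highest of {n1=-25, n2=-68, n3=17, n4=-24}, so chooses n3.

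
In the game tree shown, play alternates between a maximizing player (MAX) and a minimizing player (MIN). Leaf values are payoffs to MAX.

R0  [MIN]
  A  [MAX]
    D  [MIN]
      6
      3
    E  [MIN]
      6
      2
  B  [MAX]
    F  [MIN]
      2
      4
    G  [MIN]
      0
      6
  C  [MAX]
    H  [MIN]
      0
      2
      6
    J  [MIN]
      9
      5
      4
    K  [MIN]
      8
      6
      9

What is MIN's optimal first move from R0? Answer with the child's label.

B

D (MIN): min(6, 3) = 3
E (MIN): min(6, 2) = 2
A (MAX): max(3, 2) = 3
F (MIN): min(2, 4) = 2
G (MIN): min(0, 6) = 0
B (MAX): max(2, 0) = 2
H (MIN): min(0, 2, 6) = 0
J (MIN): min(9, 5, 4) = 4
K (MIN): min(8, 6, 9) = 6
C (MAX): max(0, 4, 6) = 6
R0 (MIN): min(3, 2, 6) = 2
MIN at R0 wants the lowest of {A=3, B=2, C=6}, so chooses B.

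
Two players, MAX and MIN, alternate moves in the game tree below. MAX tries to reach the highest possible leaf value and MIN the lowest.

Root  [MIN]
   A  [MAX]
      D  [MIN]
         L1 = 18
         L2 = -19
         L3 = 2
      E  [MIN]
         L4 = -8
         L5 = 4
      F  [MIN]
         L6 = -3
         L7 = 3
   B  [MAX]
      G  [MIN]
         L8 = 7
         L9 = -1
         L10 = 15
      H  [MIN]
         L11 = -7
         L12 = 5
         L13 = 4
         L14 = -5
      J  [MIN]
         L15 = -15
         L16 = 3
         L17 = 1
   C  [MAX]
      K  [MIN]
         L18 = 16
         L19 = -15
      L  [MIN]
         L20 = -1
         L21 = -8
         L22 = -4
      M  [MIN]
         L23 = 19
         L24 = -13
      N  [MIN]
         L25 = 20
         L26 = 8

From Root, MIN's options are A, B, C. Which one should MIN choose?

A

D (MIN): min(18, -19, 2) = -19
E (MIN): min(-8, 4) = -8
F (MIN): min(-3, 3) = -3
A (MAX): max(-19, -8, -3) = -3
G (MIN): min(7, -1, 15) = -1
H (MIN): min(-7, 5, 4, -5) = -7
J (MIN): min(-15, 3, 1) = -15
B (MAX): max(-1, -7, -15) = -1
K (MIN): min(16, -15) = -15
L (MIN): min(-1, -8, -4) = -8
M (MIN): min(19, -13) = -13
N (MIN): min(20, 8) = 8
C (MAX): max(-15, -8, -13, 8) = 8
Root (MIN): min(-3, -1, 8) = -3
MIN at Root wants the lowest of {A=-3, B=-1, C=8}, so chooses A.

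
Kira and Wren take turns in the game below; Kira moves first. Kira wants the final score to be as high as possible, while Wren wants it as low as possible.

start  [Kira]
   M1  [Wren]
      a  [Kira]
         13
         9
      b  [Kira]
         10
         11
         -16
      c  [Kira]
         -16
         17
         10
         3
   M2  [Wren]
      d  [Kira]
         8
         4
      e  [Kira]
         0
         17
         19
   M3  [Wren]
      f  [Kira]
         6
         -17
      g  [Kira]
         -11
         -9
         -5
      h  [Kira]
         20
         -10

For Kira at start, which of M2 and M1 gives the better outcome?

d (Kira): max(8, 4) = 8
e (Kira): max(0, 17, 19) = 19
M2 (Wren): min(8, 19) = 8
a (Kira): max(13, 9) = 13
b (Kira): max(10, 11, -16) = 11
c (Kira): max(-16, 17, 10, 3) = 17
M1 (Wren): min(13, 11, 17) = 11
Kira prefers the higher value; M2=8, M1=11. M1 is better since 11 > 8.

M1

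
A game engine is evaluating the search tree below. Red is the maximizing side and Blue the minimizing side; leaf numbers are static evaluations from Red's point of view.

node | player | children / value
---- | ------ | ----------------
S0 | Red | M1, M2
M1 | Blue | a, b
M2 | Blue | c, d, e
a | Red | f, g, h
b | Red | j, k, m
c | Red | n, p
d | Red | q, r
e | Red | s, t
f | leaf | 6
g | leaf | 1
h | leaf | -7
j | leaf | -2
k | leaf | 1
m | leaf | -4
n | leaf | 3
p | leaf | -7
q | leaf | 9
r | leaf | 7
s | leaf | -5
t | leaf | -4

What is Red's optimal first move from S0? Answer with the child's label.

M1

a (Red): max(6, 1, -7) = 6
b (Red): max(-2, 1, -4) = 1
M1 (Blue): min(6, 1) = 1
c (Red): max(3, -7) = 3
d (Red): max(9, 7) = 9
e (Red): max(-5, -4) = -4
M2 (Blue): min(3, 9, -4) = -4
S0 (Red): max(1, -4) = 1
Red at S0 wants the highest of {M1=1, M2=-4}, so chooses M1.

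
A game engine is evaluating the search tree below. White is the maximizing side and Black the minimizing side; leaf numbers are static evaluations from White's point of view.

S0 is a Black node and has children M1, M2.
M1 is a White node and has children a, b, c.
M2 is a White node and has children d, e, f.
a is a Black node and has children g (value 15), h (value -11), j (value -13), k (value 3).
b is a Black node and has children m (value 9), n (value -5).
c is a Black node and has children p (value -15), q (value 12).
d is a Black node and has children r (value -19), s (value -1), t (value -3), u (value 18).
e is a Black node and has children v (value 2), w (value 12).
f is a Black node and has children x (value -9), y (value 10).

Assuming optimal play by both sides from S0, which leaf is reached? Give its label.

n

a (Black): min(15, -11, -13, 3) = -13
b (Black): min(9, -5) = -5
c (Black): min(-15, 12) = -15
M1 (White): max(-13, -5, -15) = -5
d (Black): min(-19, -1, -3, 18) = -19
e (Black): min(2, 12) = 2
f (Black): min(-9, 10) = -9
M2 (White): max(-19, 2, -9) = 2
S0 (Black): min(-5, 2) = -5
At S0, Black picks M1 (lowest: -5).
At M1, White picks b (highest: -5).
At b, Black picks n (lowest: -5).
Terminal value -5.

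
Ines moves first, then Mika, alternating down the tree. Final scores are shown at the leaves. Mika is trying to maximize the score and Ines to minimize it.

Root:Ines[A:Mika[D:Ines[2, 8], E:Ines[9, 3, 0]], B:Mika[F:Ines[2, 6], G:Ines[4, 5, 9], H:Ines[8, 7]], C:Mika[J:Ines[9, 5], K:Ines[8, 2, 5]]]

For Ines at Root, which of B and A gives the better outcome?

F (Ines): min(2, 6) = 2
G (Ines): min(4, 5, 9) = 4
H (Ines): min(8, 7) = 7
B (Mika): max(2, 4, 7) = 7
D (Ines): min(2, 8) = 2
E (Ines): min(9, 3, 0) = 0
A (Mika): max(2, 0) = 2
Ines prefers the lower value; B=7, A=2. A is better since 2 < 7.

A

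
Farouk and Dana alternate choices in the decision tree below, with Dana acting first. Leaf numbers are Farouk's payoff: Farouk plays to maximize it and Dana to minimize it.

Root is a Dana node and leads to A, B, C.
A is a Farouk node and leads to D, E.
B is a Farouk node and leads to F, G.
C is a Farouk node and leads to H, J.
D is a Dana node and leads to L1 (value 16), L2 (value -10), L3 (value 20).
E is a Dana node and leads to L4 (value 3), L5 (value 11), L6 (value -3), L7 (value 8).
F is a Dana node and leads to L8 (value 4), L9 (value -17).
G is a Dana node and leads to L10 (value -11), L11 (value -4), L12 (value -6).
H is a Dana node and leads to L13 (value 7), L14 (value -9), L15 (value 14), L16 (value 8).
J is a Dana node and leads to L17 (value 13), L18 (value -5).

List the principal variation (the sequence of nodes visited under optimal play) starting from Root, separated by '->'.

D (Dana): min(16, -10, 20) = -10
E (Dana): min(3, 11, -3, 8) = -3
A (Farouk): max(-10, -3) = -3
F (Dana): min(4, -17) = -17
G (Dana): min(-11, -4, -6) = -11
B (Farouk): max(-17, -11) = -11
H (Dana): min(7, -9, 14, 8) = -9
J (Dana): min(13, -5) = -5
C (Farouk): max(-9, -5) = -5
Root (Dana): min(-3, -11, -5) = -11
At Root, Dana picks B (lowest: -11).
At B, Farouk picks G (highest: -11).
At G, Dana picks L10 (lowest: -11).
Terminal value -11.

Root -> B -> G -> L10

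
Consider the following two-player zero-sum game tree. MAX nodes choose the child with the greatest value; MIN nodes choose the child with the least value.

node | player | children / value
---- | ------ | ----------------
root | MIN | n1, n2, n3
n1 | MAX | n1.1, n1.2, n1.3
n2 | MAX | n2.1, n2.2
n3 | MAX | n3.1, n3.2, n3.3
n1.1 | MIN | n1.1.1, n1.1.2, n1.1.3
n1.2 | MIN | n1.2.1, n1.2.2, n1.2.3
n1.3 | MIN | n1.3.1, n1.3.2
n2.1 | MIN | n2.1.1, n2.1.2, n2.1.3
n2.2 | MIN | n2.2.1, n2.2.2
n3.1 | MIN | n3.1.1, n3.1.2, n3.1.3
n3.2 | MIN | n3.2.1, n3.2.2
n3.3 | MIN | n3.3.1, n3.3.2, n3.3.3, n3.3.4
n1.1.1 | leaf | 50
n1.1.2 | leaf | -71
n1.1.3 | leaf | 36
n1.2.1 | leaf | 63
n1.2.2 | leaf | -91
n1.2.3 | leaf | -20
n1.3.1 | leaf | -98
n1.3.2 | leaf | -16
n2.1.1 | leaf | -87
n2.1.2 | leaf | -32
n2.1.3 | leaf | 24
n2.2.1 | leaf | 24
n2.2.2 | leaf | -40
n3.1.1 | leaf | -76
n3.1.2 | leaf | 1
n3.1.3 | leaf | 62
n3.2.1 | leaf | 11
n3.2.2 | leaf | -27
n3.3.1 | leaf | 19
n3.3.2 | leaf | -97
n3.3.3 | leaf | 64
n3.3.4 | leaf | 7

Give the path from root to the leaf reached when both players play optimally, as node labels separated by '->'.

root -> n1 -> n1.1 -> n1.1.2

n1.1 (MIN): min(50, -71, 36) = -71
n1.2 (MIN): min(63, -91, -20) = -91
n1.3 (MIN): min(-98, -16) = -98
n1 (MAX): max(-71, -91, -98) = -71
n2.1 (MIN): min(-87, -32, 24) = -87
n2.2 (MIN): min(24, -40) = -40
n2 (MAX): max(-87, -40) = -40
n3.1 (MIN): min(-76, 1, 62) = -76
n3.2 (MIN): min(11, -27) = -27
n3.3 (MIN): min(19, -97, 64, 7) = -97
n3 (MAX): max(-76, -27, -97) = -27
root (MIN): min(-71, -40, -27) = -71
At root, MIN picks n1 (lowest: -71).
At n1, MAX picks n1.1 (highest: -71).
At n1.1, MIN picks n1.1.2 (lowest: -71).
Terminal value -71.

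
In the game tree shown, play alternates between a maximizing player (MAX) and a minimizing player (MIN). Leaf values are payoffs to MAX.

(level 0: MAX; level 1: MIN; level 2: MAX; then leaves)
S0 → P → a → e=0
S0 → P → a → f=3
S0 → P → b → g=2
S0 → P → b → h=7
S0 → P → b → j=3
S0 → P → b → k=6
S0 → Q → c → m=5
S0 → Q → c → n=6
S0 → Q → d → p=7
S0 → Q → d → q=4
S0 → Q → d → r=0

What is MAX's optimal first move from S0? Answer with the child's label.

a (MAX): max(0, 3) = 3
b (MAX): max(2, 7, 3, 6) = 7
P (MIN): min(3, 7) = 3
c (MAX): max(5, 6) = 6
d (MAX): max(7, 4, 0) = 7
Q (MIN): min(6, 7) = 6
S0 (MAX): max(3, 6) = 6
MAX at S0 wants the highest of {P=3, Q=6}, so chooses Q.

Q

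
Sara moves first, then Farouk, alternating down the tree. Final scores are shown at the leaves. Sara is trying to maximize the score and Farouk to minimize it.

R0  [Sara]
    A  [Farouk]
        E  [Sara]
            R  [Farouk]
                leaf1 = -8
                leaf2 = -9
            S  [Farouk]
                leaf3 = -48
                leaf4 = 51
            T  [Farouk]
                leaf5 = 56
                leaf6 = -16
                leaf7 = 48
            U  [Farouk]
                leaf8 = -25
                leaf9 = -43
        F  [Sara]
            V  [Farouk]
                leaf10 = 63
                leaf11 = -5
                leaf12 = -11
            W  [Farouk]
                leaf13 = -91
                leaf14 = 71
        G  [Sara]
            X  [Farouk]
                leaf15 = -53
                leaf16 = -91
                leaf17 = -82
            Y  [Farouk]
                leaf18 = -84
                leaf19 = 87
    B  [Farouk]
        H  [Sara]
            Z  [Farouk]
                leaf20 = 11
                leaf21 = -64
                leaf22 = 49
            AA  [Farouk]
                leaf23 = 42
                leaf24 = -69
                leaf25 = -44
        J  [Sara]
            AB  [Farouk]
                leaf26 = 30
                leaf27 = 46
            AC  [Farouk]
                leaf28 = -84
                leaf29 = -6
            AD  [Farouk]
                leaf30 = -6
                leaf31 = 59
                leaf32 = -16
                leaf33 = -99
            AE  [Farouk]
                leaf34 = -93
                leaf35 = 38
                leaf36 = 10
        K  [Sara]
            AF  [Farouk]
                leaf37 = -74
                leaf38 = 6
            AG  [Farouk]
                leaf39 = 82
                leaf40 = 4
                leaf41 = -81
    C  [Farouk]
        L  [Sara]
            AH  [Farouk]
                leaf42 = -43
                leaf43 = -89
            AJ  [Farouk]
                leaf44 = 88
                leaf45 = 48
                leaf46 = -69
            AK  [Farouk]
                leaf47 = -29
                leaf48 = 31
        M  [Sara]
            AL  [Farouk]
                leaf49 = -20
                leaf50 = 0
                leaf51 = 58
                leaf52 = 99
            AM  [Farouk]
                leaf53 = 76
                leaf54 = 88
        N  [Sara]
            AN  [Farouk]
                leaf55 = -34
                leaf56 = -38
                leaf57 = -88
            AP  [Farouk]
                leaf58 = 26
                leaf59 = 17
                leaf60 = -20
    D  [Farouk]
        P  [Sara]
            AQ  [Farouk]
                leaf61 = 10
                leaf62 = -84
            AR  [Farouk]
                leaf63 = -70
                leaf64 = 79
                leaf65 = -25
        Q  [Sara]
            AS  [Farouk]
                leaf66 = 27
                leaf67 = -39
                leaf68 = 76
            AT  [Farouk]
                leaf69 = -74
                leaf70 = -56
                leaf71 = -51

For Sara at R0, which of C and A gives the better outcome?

C

AH (Farouk): min(-43, -89) = -89
AJ (Farouk): min(88, 48, -69) = -69
AK (Farouk): min(-29, 31) = -29
L (Sara): max(-89, -69, -29) = -29
AL (Farouk): min(-20, 0, 58, 99) = -20
AM (Farouk): min(76, 88) = 76
M (Sara): max(-20, 76) = 76
AN (Farouk): min(-34, -38, -88) = -88
AP (Farouk): min(26, 17, -20) = -20
N (Sara): max(-88, -20) = -20
C (Farouk): min(-29, 76, -20) = -29
R (Farouk): min(-8, -9) = -9
S (Farouk): min(-48, 51) = -48
T (Farouk): min(56, -16, 48) = -16
U (Farouk): min(-25, -43) = -43
E (Sara): max(-9, -48, -16, -43) = -9
V (Farouk): min(63, -5, -11) = -11
W (Farouk): min(-91, 71) = -91
F (Sara): max(-11, -91) = -11
X (Farouk): min(-53, -91, -82) = -91
Y (Farouk): min(-84, 87) = -84
G (Sara): max(-91, -84) = -84
A (Farouk): min(-9, -11, -84) = -84
Sara prefers the higher value; C=-29, A=-84. C is better since -29 > -84.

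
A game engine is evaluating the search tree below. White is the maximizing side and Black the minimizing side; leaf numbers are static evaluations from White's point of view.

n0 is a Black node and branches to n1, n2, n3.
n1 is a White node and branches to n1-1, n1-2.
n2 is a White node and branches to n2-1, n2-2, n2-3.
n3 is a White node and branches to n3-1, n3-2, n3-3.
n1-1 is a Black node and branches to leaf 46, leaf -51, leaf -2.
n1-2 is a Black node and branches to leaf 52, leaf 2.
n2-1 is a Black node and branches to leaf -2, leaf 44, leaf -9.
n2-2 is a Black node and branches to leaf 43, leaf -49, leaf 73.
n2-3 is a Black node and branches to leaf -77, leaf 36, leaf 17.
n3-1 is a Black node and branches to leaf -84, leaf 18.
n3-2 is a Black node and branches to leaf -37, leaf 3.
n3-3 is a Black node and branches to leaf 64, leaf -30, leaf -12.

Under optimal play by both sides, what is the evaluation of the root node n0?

n1-1 (Black): min(46, -51, -2) = -51
n1-2 (Black): min(52, 2) = 2
n1 (White): max(-51, 2) = 2
n2-1 (Black): min(-2, 44, -9) = -9
n2-2 (Black): min(43, -49, 73) = -49
n2-3 (Black): min(-77, 36, 17) = -77
n2 (White): max(-9, -49, -77) = -9
n3-1 (Black): min(-84, 18) = -84
n3-2 (Black): min(-37, 3) = -37
n3-3 (Black): min(64, -30, -12) = -30
n3 (White): max(-84, -37, -30) = -30
n0 (Black): min(2, -9, -30) = -30

-30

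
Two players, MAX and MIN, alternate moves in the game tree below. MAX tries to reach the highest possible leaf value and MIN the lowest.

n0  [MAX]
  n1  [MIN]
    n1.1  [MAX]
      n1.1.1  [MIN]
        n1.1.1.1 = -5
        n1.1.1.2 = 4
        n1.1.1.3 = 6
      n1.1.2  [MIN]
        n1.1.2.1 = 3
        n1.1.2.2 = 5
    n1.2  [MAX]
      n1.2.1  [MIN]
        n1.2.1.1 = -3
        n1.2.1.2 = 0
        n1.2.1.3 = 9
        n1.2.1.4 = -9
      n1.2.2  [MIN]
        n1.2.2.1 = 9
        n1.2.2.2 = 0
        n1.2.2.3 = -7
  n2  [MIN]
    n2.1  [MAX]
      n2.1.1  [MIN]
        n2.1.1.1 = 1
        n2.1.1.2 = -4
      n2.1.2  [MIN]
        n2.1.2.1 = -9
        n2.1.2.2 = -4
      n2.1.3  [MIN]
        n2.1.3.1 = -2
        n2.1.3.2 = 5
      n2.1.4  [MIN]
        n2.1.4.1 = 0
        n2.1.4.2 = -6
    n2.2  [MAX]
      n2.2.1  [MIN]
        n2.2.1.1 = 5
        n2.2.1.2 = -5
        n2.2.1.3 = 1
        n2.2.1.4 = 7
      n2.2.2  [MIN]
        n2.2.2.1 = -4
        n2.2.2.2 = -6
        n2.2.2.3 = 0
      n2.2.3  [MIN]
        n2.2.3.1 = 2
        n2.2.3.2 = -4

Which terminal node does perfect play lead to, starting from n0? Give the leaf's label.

n2.2.3.2

n1.1.1 (MIN): min(-5, 4, 6) = -5
n1.1.2 (MIN): min(3, 5) = 3
n1.1 (MAX): max(-5, 3) = 3
n1.2.1 (MIN): min(-3, 0, 9, -9) = -9
n1.2.2 (MIN): min(9, 0, -7) = -7
n1.2 (MAX): max(-9, -7) = -7
n1 (MIN): min(3, -7) = -7
n2.1.1 (MIN): min(1, -4) = -4
n2.1.2 (MIN): min(-9, -4) = -9
n2.1.3 (MIN): min(-2, 5) = -2
n2.1.4 (MIN): min(0, -6) = -6
n2.1 (MAX): max(-4, -9, -2, -6) = -2
n2.2.1 (MIN): min(5, -5, 1, 7) = -5
n2.2.2 (MIN): min(-4, -6, 0) = -6
n2.2.3 (MIN): min(2, -4) = -4
n2.2 (MAX): max(-5, -6, -4) = -4
n2 (MIN): min(-2, -4) = -4
n0 (MAX): max(-7, -4) = -4
At n0, MAX picks n2 (highest: -4).
At n2, MIN picks n2.2 (lowest: -4).
At n2.2, MAX picks n2.2.3 (highest: -4).
At n2.2.3, MIN picks n2.2.3.2 (lowest: -4).
Terminal value -4.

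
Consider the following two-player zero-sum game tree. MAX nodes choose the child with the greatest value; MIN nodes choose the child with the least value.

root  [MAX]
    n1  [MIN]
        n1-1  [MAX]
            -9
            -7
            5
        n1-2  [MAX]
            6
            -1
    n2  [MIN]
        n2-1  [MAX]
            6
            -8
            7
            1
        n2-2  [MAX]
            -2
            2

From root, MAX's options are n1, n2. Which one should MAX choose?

n1

n1-1 (MAX): max(-9, -7, 5) = 5
n1-2 (MAX): max(6, -1) = 6
n1 (MIN): min(5, 6) = 5
n2-1 (MAX): max(6, -8, 7, 1) = 7
n2-2 (MAX): max(-2, 2) = 2
n2 (MIN): min(7, 2) = 2
root (MAX): max(5, 2) = 5
MAX at root wants the highest of {n1=5, n2=2}, so chooses n1.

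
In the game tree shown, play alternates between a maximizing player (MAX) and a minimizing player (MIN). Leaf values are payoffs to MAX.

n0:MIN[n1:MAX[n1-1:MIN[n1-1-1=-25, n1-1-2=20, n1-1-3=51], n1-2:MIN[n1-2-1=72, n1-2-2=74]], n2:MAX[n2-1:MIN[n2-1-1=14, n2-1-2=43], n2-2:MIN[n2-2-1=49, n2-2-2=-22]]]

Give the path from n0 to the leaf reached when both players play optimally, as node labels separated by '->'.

n1-1 (MIN): min(-25, 20, 51) = -25
n1-2 (MIN): min(72, 74) = 72
n1 (MAX): max(-25, 72) = 72
n2-1 (MIN): min(14, 43) = 14
n2-2 (MIN): min(49, -22) = -22
n2 (MAX): max(14, -22) = 14
n0 (MIN): min(72, 14) = 14
At n0, MIN picks n2 (lowest: 14).
At n2, MAX picks n2-1 (highest: 14).
At n2-1, MIN picks n2-1-1 (lowest: 14).
Terminal value 14.

n0 -> n2 -> n2-1 -> n2-1-1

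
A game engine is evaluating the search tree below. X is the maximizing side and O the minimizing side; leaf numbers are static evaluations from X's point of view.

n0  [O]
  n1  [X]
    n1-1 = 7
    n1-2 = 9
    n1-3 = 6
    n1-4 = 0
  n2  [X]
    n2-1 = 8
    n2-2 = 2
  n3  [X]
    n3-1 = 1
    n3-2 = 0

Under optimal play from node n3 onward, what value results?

n3 (X): max(1, 0) = 1

1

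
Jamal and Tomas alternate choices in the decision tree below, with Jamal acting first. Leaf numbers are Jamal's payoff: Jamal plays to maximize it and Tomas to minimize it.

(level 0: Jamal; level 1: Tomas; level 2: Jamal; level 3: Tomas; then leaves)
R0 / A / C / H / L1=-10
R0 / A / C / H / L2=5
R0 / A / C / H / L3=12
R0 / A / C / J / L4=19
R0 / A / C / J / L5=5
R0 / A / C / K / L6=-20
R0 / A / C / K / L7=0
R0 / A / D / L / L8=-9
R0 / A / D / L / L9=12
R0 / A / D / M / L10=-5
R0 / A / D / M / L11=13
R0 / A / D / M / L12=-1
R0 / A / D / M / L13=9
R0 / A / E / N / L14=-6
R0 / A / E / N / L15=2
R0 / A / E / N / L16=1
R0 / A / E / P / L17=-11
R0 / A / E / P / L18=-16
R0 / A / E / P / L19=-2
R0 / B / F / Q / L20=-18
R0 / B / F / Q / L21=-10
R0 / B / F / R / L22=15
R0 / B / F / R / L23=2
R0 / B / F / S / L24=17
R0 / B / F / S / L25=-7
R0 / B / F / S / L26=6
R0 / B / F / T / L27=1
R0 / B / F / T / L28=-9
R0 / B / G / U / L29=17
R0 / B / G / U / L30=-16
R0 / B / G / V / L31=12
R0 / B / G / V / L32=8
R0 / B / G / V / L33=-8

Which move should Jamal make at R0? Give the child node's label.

A

H (Tomas): min(-10, 5, 12) = -10
J (Tomas): min(19, 5) = 5
K (Tomas): min(-20, 0) = -20
C (Jamal): max(-10, 5, -20) = 5
L (Tomas): min(-9, 12) = -9
M (Tomas): min(-5, 13, -1, 9) = -5
D (Jamal): max(-9, -5) = -5
N (Tomas): min(-6, 2, 1) = -6
P (Tomas): min(-11, -16, -2) = -16
E (Jamal): max(-6, -16) = -6
A (Tomas): min(5, -5, -6) = -6
Q (Tomas): min(-18, -10) = -18
R (Tomas): min(15, 2) = 2
S (Tomas): min(17, -7, 6) = -7
T (Tomas): min(1, -9) = -9
F (Jamal): max(-18, 2, -7, -9) = 2
U (Tomas): min(17, -16) = -16
V (Tomas): min(12, 8, -8) = -8
G (Jamal): max(-16, -8) = -8
B (Tomas): min(2, -8) = -8
R0 (Jamal): max(-6, -8) = -6
Jamal at R0 wants the highest of {A=-6, B=-8}, so chooses A.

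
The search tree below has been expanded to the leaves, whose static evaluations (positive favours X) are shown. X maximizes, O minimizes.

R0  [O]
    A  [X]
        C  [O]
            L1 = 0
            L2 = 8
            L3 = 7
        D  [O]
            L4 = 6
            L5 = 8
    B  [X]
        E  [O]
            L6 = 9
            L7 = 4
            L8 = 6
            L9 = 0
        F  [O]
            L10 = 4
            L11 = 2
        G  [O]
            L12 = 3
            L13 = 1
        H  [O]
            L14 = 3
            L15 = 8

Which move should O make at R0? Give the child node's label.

B

C (O): min(0, 8, 7) = 0
D (O): min(6, 8) = 6
A (X): max(0, 6) = 6
E (O): min(9, 4, 6, 0) = 0
F (O): min(4, 2) = 2
G (O): min(3, 1) = 1
H (O): min(3, 8) = 3
B (X): max(0, 2, 1, 3) = 3
R0 (O): min(6, 3) = 3
O at R0 wants the lowest of {A=6, B=3}, so chooses B.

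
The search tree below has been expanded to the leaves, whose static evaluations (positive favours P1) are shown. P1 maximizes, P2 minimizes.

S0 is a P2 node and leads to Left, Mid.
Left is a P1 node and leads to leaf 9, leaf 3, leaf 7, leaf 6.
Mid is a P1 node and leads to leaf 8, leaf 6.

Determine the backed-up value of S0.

8

Left (P1): max(9, 3, 7, 6) = 9
Mid (P1): max(8, 6) = 8
S0 (P2): min(9, 8) = 8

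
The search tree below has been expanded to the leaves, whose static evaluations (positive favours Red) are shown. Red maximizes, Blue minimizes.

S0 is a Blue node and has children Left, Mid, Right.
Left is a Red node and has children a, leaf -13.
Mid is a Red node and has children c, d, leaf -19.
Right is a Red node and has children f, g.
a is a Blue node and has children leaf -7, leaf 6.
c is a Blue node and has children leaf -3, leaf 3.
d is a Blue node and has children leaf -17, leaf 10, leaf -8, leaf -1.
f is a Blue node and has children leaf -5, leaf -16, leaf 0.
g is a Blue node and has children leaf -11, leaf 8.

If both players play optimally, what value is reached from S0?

-11

a (Blue): min(-7, 6) = -7
Left (Red): max(-7, -13) = -7
c (Blue): min(-3, 3) = -3
d (Blue): min(-17, 10, -8, -1) = -17
Mid (Red): max(-3, -17, -19) = -3
f (Blue): min(-5, -16, 0) = -16
g (Blue): min(-11, 8) = -11
Right (Red): max(-16, -11) = -11
S0 (Blue): min(-7, -3, -11) = -11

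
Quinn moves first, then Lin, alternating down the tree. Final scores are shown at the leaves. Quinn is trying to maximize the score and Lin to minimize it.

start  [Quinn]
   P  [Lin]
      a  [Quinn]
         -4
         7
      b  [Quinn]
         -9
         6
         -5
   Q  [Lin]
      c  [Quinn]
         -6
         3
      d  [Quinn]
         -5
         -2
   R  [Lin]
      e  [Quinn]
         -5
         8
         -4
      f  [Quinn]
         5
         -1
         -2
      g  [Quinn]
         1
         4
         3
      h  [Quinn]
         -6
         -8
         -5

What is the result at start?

a (Quinn): max(-4, 7) = 7
b (Quinn): max(-9, 6, -5) = 6
P (Lin): min(7, 6) = 6
c (Quinn): max(-6, 3) = 3
d (Quinn): max(-5, -2) = -2
Q (Lin): min(3, -2) = -2
e (Quinn): max(-5, 8, -4) = 8
f (Quinn): max(5, -1, -2) = 5
g (Quinn): max(1, 4, 3) = 4
h (Quinn): max(-6, -8, -5) = -5
R (Lin): min(8, 5, 4, -5) = -5
start (Quinn): max(6, -2, -5) = 6

6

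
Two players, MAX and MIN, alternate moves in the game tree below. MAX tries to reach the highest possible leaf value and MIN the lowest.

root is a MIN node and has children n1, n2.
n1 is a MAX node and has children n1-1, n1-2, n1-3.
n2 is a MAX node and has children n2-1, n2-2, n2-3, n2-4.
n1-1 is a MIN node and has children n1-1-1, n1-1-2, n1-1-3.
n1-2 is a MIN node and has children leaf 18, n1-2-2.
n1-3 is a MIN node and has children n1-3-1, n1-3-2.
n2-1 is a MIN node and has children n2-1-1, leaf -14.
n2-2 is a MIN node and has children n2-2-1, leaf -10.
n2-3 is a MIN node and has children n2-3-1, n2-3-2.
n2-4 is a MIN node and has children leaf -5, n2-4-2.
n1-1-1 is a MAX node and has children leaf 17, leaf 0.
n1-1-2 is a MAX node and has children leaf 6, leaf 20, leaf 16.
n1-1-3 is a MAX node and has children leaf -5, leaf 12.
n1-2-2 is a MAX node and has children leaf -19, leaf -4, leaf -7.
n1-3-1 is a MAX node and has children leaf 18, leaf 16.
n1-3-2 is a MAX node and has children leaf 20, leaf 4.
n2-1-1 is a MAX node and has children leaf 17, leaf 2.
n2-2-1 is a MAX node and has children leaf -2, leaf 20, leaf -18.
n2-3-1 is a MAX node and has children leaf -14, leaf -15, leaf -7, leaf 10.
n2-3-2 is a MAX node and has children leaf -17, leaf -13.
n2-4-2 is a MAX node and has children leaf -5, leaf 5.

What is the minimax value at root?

n1-1-1 (MAX): max(17, 0) = 17
n1-1-2 (MAX): max(6, 20, 16) = 20
n1-1-3 (MAX): max(-5, 12) = 12
n1-1 (MIN): min(17, 20, 12) = 12
n1-2-2 (MAX): max(-19, -4, -7) = -4
n1-2 (MIN): min(18, -4) = -4
n1-3-1 (MAX): max(18, 16) = 18
n1-3-2 (MAX): max(20, 4) = 20
n1-3 (MIN): min(18, 20) = 18
n1 (MAX): max(12, -4, 18) = 18
n2-1-1 (MAX): max(17, 2) = 17
n2-1 (MIN): min(17, -14) = -14
n2-2-1 (MAX): max(-2, 20, -18) = 20
n2-2 (MIN): min(20, -10) = -10
n2-3-1 (MAX): max(-14, -15, -7, 10) = 10
n2-3-2 (MAX): max(-17, -13) = -13
n2-3 (MIN): min(10, -13) = -13
n2-4-2 (MAX): max(-5, 5) = 5
n2-4 (MIN): min(-5, 5) = -5
n2 (MAX): max(-14, -10, -13, -5) = -5
root (MIN): min(18, -5) = -5

-5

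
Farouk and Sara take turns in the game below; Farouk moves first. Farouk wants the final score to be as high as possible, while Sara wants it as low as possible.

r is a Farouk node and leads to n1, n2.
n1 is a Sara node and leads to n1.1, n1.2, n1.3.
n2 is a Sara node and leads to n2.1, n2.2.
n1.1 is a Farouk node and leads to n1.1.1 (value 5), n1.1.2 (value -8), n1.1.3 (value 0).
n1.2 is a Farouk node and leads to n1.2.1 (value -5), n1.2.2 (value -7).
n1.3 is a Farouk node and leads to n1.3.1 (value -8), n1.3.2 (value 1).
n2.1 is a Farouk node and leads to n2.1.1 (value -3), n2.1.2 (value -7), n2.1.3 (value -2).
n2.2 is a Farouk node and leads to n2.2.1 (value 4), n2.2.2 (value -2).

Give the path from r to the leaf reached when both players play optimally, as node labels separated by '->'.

r -> n2 -> n2.1 -> n2.1.3

n1.1 (Farouk): max(5, -8, 0) = 5
n1.2 (Farouk): max(-5, -7) = -5
n1.3 (Farouk): max(-8, 1) = 1
n1 (Sara): min(5, -5, 1) = -5
n2.1 (Farouk): max(-3, -7, -2) = -2
n2.2 (Farouk): max(4, -2) = 4
n2 (Sara): min(-2, 4) = -2
r (Farouk): max(-5, -2) = -2
At r, Farouk picks n2 (highest: -2).
At n2, Sara picks n2.1 (lowest: -2).
At n2.1, Farouk picks n2.1.3 (highest: -2).
Terminal value -2.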